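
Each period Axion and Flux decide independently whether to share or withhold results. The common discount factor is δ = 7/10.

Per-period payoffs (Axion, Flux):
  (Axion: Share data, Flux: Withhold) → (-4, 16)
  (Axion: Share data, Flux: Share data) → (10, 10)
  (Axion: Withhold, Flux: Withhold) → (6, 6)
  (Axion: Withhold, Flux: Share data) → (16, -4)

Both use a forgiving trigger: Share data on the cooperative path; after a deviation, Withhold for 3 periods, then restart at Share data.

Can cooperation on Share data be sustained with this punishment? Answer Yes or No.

A one-shot deviation gives 16 now, then 6 for 3 periods, then back to 10.
Gain from deviating: (16−10) today; loss: (10−6) in each of the next 3 periods.
No-deviation condition: (10−6)(δ+…+δ^3) ≥ 16−10, i.e. δ+…+δ^3 ≥ 3/2.
At δ = 7/10: δ+…+δ^3 = 1.5330 ≥ 1.5000.
So cooperation is sustainable.

Yes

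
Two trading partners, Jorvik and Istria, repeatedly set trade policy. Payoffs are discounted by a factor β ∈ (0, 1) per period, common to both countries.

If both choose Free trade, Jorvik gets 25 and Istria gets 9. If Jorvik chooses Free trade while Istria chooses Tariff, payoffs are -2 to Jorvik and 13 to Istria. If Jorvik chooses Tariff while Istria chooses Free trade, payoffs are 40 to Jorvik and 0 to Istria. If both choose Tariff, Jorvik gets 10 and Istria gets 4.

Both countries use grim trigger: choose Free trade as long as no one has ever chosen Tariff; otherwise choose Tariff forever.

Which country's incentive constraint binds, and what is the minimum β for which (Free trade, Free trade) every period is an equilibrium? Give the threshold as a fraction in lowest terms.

Jorvik's threshold: (40−25)/(40−10) = 1/2.
Istria's threshold: (13−9)/(13−4) = 4/9.
1/2 > 4/9, so Jorvik binds and β* = 1/2.

Jorvik; β ≥ 1/2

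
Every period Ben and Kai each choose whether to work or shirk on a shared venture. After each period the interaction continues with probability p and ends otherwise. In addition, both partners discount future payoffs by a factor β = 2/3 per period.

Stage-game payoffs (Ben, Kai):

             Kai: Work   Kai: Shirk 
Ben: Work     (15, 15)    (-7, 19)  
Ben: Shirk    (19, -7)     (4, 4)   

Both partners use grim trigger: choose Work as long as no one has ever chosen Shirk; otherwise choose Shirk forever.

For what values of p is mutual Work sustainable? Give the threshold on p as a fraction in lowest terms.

With continuation probability p and discount β, the effective per-period discount factor is βp.
Grim-trigger IC: βp ≥ (19−15)/(19−4) = 4/15.
So p ≥ (4/15)/(2/3) = 2/5.

2/5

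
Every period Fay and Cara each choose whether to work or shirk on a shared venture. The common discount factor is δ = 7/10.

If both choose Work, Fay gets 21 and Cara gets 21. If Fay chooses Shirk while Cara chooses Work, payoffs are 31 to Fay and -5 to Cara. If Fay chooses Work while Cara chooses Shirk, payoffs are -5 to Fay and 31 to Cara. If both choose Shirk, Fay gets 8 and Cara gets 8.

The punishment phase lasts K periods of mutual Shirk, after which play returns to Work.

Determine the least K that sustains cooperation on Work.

IC: δ(1−δ^K)/(1−δ) ≥ (31−21)/(21−8) = 10/13.
With δ = 7/10: need 1 − δ^K ≥ 10/13·(1−7/10)/(7/10), i.e. δ^K ≤ 0.6703.
Since (7/10)^1 = 0.7000 and (7/10)^2 = 0.4900, the smallest such K is 2.

2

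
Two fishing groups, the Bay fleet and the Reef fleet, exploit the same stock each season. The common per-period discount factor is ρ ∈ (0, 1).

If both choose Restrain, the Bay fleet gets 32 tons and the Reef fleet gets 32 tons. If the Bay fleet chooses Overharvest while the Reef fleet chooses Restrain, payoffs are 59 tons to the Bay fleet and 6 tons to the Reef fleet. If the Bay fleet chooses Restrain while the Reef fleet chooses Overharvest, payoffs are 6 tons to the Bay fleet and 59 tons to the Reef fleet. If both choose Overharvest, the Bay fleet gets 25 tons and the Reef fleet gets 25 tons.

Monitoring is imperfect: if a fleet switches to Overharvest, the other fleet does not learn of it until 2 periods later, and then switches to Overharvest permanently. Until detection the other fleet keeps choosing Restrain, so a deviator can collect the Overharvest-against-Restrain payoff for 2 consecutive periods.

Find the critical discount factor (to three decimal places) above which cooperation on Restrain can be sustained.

A deviator earns 59 for 2 periods, then 25 forever; cooperating earns 32 forever. Multiplying the IC by (1−ρ):
32 ≥ 59(1−ρ^2) + 25ρ^2, so 34·ρ^2 ≥ 27 and ρ^2 ≥ 27/34.
ρ ≥ (27/34)^(1/2) ≈ 0.891.

0.891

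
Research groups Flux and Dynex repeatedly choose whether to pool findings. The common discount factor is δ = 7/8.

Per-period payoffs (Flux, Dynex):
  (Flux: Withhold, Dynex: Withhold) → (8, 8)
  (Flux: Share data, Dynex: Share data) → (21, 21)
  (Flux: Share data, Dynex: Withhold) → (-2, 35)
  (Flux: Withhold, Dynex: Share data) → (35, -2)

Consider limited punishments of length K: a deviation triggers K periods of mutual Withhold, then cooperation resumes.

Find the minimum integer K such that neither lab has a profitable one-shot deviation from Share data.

IC: δ(1−δ^K)/(1−δ) ≥ (35−21)/(21−8) = 14/13.
With δ = 7/8: need 1 − δ^K ≥ 14/13·(1−7/8)/(7/8), i.e. δ^K ≤ 0.8462.
Since (7/8)^1 = 0.8750 and (7/8)^2 = 0.7656, the smallest such K is 2.

2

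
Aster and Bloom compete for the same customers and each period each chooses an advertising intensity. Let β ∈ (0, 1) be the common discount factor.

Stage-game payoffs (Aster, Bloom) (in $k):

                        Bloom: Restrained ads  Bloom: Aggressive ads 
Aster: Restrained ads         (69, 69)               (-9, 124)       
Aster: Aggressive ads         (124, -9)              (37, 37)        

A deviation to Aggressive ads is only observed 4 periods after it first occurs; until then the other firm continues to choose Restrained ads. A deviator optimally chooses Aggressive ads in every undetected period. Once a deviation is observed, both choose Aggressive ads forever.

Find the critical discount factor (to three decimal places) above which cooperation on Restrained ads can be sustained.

0.892

The best deviation is to choose Aggressive ads for all 4 undetected periods, earning 124 each, then 37 forever once detected.
Deviation value: 124(1−β^4)/(1−β) + 37β^4/(1−β); cooperation value: 69/(1−β).
IC: 69 ≥ 124(1−β^4) + 37β^4 = 124 − 87β^4.
So β^4 ≥ 55/87, giving β ≥ (55/87)^(1/4) ≈ 0.892.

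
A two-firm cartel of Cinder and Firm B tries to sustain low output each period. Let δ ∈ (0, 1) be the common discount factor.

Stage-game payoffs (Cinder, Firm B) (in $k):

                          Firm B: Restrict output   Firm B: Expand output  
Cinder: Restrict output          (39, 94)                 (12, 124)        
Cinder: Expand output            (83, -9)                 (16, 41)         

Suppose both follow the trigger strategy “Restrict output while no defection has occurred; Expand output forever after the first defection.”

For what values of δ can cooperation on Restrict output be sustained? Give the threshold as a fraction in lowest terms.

44/67

Cinder: cooperation gives 39 each period; deviation gives 83 once then 16 forever.
  39/(1−δ) ≥ 83 + 16δ/(1−δ) ⇒ δ ≥ 44/67.
Firm B: cooperation gives 94 each period; deviation gives 124 once then 41 forever.
  δ ≥ 30/83.
Both must hold, so the binding constraint is Cinder's: δ ≥ 44/67.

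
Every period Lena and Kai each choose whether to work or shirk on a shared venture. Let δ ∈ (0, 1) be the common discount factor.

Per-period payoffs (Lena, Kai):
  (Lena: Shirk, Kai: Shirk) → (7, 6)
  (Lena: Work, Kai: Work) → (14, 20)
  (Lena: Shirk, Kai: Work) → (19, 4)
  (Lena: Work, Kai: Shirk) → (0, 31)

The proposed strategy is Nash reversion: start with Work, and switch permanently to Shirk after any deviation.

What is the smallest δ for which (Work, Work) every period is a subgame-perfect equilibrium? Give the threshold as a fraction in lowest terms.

For Lena: deviation gain 19−14 = 5, per-period punishment loss 14−7 = 7. IC gives δ ≥ 5/12.
For Kai: gain 11, loss 14 per period, so δ ≥ 11/25.
The tighter constraint is Kai's, so cooperation needs δ ≥ 11/25.

11/25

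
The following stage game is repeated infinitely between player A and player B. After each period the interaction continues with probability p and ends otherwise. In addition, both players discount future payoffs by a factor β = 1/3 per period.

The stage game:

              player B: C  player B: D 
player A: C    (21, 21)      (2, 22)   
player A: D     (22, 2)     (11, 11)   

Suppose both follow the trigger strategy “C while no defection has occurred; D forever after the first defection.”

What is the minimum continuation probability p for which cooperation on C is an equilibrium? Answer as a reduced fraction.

Expected continuation weight on next period's payoff is β·p = 1/3·p, which plays the role of the discount factor.
Cooperation requires 1/3·p ≥ (22−21)/(22−11) = 1/11, hence p ≥ 3/11.

3/11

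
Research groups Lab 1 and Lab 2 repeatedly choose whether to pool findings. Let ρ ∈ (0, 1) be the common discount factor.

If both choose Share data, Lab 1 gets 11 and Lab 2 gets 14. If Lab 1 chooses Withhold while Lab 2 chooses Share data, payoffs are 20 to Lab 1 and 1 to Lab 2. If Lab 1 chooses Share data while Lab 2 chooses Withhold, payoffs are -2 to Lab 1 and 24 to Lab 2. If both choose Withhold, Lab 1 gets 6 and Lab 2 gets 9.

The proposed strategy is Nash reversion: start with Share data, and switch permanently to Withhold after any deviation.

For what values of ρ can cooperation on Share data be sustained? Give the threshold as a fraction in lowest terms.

For Lab 1: deviation gain 20−11 = 9, per-period punishment loss 11−6 = 5. IC gives ρ ≥ 9/14.
For Lab 2: gain 10, loss 5 per period, so ρ ≥ 10/15 = 2/3.
The tighter constraint is Lab 2's, so cooperation needs ρ ≥ 2/3.

2/3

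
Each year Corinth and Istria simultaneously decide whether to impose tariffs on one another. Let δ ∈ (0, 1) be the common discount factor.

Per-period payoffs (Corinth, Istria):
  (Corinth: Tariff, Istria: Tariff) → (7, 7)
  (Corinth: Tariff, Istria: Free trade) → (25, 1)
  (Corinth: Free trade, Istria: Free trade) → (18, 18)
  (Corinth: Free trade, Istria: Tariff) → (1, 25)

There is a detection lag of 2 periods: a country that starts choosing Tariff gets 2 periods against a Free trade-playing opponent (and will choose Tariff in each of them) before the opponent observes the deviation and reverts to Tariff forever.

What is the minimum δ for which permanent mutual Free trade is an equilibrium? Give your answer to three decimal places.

0.624

A deviator earns 25 for 2 periods, then 7 forever; cooperating earns 18 forever. Multiplying the IC by (1−δ):
18 ≥ 25(1−δ^2) + 7δ^2, so 18·δ^2 ≥ 7 and δ^2 ≥ 7/18.
δ ≥ (7/18)^(1/2) ≈ 0.624.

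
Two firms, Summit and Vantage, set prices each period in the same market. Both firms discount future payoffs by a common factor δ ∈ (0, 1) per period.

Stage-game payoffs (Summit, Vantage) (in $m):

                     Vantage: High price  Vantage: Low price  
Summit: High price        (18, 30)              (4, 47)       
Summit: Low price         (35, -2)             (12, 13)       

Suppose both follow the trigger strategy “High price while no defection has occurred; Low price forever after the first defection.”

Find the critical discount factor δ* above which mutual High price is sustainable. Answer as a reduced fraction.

17/23

For Summit: deviation gain 35−18 = 17, per-period punishment loss 18−12 = 6. IC gives δ ≥ 17/23.
For Vantage: gain 17, loss 17 per period, so δ ≥ 17/34 = 1/2.
The tighter constraint is Summit's, so cooperation needs δ ≥ 17/23.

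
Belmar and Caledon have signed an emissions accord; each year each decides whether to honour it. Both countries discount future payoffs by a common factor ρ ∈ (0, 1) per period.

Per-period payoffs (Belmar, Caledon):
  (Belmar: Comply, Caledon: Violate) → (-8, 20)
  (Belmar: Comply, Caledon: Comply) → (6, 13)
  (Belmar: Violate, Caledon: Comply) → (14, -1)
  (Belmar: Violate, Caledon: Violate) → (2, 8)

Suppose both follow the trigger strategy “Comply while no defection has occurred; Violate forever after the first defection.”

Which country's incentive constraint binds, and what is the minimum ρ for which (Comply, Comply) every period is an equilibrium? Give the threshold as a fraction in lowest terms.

For Belmar: deviation gain 14−6 = 8, per-period punishment loss 6−2 = 4. IC gives ρ ≥ 8/12 = 2/3.
For Caledon: gain 7, loss 5 per period, so ρ ≥ 7/12.
The tighter constraint is Belmar's, so cooperation needs ρ ≥ 2/3.

Belmar; ρ ≥ 2/3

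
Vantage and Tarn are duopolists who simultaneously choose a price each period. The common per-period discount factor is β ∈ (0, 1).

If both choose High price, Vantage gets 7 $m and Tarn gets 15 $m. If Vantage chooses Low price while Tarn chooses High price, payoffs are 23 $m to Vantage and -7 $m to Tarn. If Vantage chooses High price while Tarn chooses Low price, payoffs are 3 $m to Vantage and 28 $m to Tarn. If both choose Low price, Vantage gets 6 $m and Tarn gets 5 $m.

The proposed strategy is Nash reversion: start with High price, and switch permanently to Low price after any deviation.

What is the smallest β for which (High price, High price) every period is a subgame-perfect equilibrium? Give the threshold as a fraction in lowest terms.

Vantage: cooperation gives 7 each period; deviation gives 23 once then 6 forever.
  7/(1−β) ≥ 23 + 6β/(1−β) ⇒ β ≥ 16/17.
Tarn: cooperation gives 15 each period; deviation gives 28 once then 5 forever.
  β ≥ 13/23.
Both must hold, so the binding constraint is Vantage's: β ≥ 16/17.

16/17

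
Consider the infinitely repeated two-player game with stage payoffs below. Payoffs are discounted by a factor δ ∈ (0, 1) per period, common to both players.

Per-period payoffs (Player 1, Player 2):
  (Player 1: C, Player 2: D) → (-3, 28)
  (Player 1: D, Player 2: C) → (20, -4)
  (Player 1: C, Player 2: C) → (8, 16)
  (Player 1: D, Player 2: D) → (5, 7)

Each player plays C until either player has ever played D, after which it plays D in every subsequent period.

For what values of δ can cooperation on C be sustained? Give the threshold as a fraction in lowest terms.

4/5

Player 1: cooperation gives 8 each period; deviation gives 20 once then 5 forever.
  8/(1−δ) ≥ 20 + 5δ/(1−δ) ⇒ δ ≥ 12/15 = 4/5.
Player 2: cooperation gives 16 each period; deviation gives 28 once then 7 forever.
  δ ≥ 12/21 = 4/7.
Both must hold, so the binding constraint is Player 1's: δ ≥ 4/5.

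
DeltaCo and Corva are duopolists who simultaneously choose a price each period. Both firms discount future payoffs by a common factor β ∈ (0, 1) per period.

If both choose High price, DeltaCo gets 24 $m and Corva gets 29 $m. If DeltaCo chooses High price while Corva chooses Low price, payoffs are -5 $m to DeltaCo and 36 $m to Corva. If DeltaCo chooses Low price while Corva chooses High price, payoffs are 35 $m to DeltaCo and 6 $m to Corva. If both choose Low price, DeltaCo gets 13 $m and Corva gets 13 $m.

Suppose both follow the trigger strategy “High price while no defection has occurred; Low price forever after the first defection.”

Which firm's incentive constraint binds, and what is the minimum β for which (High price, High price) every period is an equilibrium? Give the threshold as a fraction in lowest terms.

DeltaCo; β ≥ 1/2

DeltaCo's threshold: (35−24)/(35−13) = 1/2.
Corva's threshold: (36−29)/(36−13) = 7/23.
1/2 > 7/23, so DeltaCo binds and β* = 1/2.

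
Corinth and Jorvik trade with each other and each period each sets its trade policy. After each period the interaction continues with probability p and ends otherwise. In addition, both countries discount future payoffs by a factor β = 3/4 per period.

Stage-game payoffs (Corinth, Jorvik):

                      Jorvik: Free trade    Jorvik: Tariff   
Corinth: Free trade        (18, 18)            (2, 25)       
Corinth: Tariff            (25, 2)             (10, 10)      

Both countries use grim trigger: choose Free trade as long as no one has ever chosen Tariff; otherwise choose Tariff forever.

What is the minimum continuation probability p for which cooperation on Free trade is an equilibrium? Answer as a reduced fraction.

Expected continuation weight on next period's payoff is β·p = 3/4·p, which plays the role of the discount factor.
Cooperation requires 3/4·p ≥ (25−18)/(25−10) = 7/15, hence p ≥ 28/45.

28/45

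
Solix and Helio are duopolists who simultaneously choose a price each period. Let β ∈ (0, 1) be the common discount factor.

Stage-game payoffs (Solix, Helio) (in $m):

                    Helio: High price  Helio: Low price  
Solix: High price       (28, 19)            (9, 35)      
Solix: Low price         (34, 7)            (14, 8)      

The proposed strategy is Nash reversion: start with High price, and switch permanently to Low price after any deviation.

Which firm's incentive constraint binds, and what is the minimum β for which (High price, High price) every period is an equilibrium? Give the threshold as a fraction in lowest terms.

Helio; β ≥ 16/27

Solix's threshold: (34−28)/(34−14) = 3/10.
Helio's threshold: (35−19)/(35−8) = 16/27.
3/10 < 16/27, so Helio binds and β* = 16/27.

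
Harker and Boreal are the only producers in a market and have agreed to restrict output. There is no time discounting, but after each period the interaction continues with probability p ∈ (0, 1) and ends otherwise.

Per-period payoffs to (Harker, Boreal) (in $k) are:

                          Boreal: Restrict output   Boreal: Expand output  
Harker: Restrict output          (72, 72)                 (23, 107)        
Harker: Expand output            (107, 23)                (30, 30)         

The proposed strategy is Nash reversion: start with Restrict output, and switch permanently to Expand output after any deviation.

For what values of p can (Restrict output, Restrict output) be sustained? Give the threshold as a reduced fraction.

Expected cooperation value is 72 + p·72 + p²·72 + … = 72/(1−p); deviation gives 107 + p·30/(1−p).
72 ≥ 107(1−p) + 30p ⇒ 77p ≥ 35 ⇒ p ≥ 35/77 = 5/11.

5/11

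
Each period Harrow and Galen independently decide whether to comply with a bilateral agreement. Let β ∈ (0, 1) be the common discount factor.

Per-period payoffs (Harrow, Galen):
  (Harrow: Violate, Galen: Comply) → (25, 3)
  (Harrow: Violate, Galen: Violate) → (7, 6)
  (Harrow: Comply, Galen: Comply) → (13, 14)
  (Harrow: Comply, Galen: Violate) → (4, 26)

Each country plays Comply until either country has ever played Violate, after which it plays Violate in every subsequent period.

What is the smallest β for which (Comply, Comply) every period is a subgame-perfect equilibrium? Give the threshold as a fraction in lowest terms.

2/3

Harrow: cooperation gives 13 each period; deviation gives 25 once then 7 forever.
  13/(1−β) ≥ 25 + 7β/(1−β) ⇒ β ≥ 12/18 = 2/3.
Galen: cooperation gives 14 each period; deviation gives 26 once then 6 forever.
  β ≥ 12/20 = 3/5.
Both must hold, so the binding constraint is Harrow's: β ≥ 2/3.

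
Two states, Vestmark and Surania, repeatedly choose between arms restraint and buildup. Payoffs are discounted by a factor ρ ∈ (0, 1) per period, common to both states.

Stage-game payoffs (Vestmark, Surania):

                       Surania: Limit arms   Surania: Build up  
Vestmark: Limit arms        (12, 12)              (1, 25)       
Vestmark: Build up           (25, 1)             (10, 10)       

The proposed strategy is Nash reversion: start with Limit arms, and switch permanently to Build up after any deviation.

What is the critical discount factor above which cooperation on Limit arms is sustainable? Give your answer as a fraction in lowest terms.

Cooperation forever yields 12 each period: 12/(1−ρ).
Deviating yields 25 once, then 10 forever: 25 + 10ρ/(1−ρ).
No profitable deviation requires 12/(1−ρ) ≥ 25 + 10ρ/(1−ρ).
Multiplying by (1−ρ): 12 ≥ 25(1−ρ) + 10ρ = 25 − 15ρ.
So 15ρ ≥ 13, i.e. ρ ≥ 13/15.

13/15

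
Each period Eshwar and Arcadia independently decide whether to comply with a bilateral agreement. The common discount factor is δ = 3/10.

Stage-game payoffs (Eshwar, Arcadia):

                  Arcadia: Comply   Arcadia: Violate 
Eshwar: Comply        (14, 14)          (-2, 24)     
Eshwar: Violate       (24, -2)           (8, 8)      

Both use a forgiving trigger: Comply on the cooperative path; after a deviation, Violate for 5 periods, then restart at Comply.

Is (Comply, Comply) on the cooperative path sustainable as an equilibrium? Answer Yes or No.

No

A one-shot deviation gives 24 now, then 8 for 5 periods, then back to 14.
Gain from deviating: (24−14) today; loss: (14−8) in each of the next 5 periods.
No-deviation condition: (14−8)(δ+…+δ^5) ≥ 24−14, i.e. δ+…+δ^5 ≥ 5/3.
At δ = 3/10: δ+…+δ^5 = 0.4275 < 1.6667.
So cooperation is not sustainable.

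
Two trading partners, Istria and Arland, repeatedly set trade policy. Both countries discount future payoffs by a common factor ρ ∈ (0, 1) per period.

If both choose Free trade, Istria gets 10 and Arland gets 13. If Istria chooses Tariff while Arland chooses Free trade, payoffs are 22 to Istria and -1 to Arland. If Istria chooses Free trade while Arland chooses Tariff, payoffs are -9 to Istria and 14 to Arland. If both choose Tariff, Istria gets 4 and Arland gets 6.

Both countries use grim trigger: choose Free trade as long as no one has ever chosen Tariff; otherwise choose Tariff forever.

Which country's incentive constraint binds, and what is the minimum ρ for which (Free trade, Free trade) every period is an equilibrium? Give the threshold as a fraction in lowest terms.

For Istria: deviation gain 22−10 = 12, per-period punishment loss 10−4 = 6. IC gives ρ ≥ 12/18 = 2/3.
For Arland: gain 1, loss 7 per period, so ρ ≥ 1/8.
The tighter constraint is Istria's, so cooperation needs ρ ≥ 2/3.

Istria; ρ ≥ 2/3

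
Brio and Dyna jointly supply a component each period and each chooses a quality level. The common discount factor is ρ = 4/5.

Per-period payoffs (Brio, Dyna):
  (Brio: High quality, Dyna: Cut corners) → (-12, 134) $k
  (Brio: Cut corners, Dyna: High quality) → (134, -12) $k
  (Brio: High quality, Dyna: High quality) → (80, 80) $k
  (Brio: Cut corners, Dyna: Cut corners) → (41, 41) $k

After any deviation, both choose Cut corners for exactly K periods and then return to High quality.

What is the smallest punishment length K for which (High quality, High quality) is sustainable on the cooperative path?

Need Σ_{k=1}^{K} ρ^k ≥ (134−80)/(80−41) = 1.3846 at ρ = 4/5.
At K = 1 the sum is 0.8000 < 1.3846; at K = 2 it is 1.4400 ≥ 1.3846.
So the minimum punishment length is K = 2.

2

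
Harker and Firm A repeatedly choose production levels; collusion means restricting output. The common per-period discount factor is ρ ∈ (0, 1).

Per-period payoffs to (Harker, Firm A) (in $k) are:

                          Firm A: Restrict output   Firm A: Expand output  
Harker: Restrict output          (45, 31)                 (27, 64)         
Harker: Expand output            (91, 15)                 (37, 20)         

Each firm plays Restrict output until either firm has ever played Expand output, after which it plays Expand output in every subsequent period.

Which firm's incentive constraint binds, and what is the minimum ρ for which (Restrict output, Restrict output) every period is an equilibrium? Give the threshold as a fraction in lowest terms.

Harker; ρ ≥ 23/27

Harker: cooperation gives 45 each period; deviation gives 91 once then 37 forever.
  45/(1−ρ) ≥ 91 + 37ρ/(1−ρ) ⇒ ρ ≥ 46/54 = 23/27.
Firm A: cooperation gives 31 each period; deviation gives 64 once then 20 forever.
  ρ ≥ 33/44 = 3/4.
Both must hold, so the binding constraint is Harker's: ρ ≥ 23/27.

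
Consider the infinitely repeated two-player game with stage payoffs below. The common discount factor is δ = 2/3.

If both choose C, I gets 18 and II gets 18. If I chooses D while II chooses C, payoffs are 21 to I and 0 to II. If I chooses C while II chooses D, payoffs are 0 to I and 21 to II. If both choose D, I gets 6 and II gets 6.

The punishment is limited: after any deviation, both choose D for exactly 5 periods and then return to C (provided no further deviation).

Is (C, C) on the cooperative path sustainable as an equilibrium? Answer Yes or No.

Yes

A one-shot deviation gives 21 now, then 6 for 5 periods, then back to 18.
Gain from deviating: (21−18) today; loss: (18−6) in each of the next 5 periods.
No-deviation condition: (18−6)(δ+…+δ^5) ≥ 21−18, i.e. δ+…+δ^5 ≥ 1/4.
At δ = 2/3: δ+…+δ^5 = 1.7366 ≥ 0.2500.
So cooperation is sustainable.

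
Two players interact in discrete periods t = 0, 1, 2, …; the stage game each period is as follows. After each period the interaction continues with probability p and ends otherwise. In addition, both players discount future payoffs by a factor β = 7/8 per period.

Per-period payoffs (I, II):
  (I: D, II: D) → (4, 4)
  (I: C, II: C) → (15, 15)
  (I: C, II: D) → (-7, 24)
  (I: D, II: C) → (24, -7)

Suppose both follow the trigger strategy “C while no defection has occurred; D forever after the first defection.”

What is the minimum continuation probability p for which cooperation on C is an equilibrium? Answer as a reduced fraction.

With continuation probability p and discount β, the effective per-period discount factor is βp.
Grim-trigger IC: βp ≥ (24−15)/(24−4) = 9/20.
So p ≥ (9/20)/(7/8) = 18/35.

18/35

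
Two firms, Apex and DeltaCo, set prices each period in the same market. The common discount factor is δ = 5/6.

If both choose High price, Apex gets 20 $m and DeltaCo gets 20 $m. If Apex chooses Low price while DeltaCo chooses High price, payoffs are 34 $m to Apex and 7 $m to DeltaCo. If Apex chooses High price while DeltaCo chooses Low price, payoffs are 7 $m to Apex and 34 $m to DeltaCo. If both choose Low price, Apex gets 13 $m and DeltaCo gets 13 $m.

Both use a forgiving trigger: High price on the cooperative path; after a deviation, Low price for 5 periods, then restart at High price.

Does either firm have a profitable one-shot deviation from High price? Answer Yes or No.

IC: δ+…+δ^5 ≥ (34−20)/(20−13) = 2.
At δ = 5/6: partial sum = 2.9906 ≥ 2.0000. Cooperation sustainable.

No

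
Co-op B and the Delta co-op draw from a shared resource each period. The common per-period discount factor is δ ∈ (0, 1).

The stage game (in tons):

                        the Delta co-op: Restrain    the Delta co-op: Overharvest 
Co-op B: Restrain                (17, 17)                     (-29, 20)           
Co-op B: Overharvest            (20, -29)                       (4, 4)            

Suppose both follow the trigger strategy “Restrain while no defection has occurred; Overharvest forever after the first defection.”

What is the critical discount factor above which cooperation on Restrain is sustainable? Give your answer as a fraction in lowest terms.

Cooperation forever yields 17 each period: 17/(1−δ).
Deviating yields 20 once, then 4 forever: 20 + 4δ/(1−δ).
No profitable deviation requires 17/(1−δ) ≥ 20 + 4δ/(1−δ).
Multiplying by (1−δ): 17 ≥ 20(1−δ) + 4δ = 20 − 16δ.
So 16δ ≥ 3, i.e. δ ≥ 3/16.

3/16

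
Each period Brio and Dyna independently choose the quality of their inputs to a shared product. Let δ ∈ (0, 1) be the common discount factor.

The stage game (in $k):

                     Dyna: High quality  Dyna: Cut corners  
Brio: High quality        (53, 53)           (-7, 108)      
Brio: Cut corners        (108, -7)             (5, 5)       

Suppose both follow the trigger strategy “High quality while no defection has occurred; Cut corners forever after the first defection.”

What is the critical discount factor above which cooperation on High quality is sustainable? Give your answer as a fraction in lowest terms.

53/(1−δ) ≥ 108 + 5δ/(1−δ)
53 ≥ 108 − 103δ
δ ≥ 55/103.

55/103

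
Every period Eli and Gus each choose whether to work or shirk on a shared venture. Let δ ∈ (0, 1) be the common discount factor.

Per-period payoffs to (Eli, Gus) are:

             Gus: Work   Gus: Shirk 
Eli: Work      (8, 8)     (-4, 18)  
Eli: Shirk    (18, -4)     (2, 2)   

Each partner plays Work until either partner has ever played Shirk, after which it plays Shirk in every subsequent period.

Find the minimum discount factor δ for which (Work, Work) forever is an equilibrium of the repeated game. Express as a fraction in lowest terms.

5/8

One-period gain from deviating is 18 − 8 = 10. The loss is 8 − 2 = 6 in every subsequent period, with present value 6·δ/(1−δ).
Deviation is unprofitable when 6·δ/(1−δ) ≥ 10, i.e. δ/(1−δ) ≥ 5/3.
Equivalently δ ≥ 10/(10+6) = 5/8.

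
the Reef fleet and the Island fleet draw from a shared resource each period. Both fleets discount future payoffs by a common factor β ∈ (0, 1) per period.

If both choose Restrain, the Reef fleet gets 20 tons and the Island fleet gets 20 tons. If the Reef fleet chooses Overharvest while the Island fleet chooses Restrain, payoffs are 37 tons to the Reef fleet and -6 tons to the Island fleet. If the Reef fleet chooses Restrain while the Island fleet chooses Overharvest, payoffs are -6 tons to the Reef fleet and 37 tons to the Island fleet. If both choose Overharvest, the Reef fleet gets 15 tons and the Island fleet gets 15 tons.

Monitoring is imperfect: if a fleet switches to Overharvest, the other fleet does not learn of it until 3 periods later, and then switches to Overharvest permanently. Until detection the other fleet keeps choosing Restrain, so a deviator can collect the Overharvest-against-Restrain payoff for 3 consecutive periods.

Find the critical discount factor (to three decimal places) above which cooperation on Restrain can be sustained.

0.918

The best deviation is to choose Overharvest for all 3 undetected periods, earning 37 each, then 15 forever once detected.
Deviation value: 37(1−β^3)/(1−β) + 15β^3/(1−β); cooperation value: 20/(1−β).
IC: 20 ≥ 37(1−β^3) + 15β^3 = 37 − 22β^3.
So β^3 ≥ 17/22, giving β ≥ (17/22)^(1/3) ≈ 0.918.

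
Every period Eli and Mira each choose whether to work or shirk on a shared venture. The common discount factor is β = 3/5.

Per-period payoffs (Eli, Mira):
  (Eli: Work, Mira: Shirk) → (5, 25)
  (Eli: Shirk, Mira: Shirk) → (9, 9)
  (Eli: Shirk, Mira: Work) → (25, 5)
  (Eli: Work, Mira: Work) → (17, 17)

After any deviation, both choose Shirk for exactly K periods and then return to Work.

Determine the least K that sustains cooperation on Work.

3

IC: β(1−β^K)/(1−β) ≥ (25−17)/(17−9) = 1.
With β = 3/5: need 1 − β^K ≥ 1·(1−3/5)/(3/5), i.e. β^K ≤ 0.3333.
Since (3/5)^2 = 0.3600 and (3/5)^3 = 0.2160, the smallest such K is 3.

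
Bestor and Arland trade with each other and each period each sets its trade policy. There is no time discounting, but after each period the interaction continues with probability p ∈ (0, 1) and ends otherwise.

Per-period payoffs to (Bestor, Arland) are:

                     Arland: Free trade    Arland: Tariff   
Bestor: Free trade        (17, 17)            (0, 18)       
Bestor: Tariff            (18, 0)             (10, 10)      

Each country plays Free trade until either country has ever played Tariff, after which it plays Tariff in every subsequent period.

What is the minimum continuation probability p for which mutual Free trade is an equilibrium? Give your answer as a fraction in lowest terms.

1/8

Expected cooperation value is 17 + p·17 + p²·17 + … = 17/(1−p); deviation gives 18 + p·10/(1−p).
17 ≥ 18(1−p) + 10p ⇒ 8p ≥ 1 ⇒ p ≥ 1/8.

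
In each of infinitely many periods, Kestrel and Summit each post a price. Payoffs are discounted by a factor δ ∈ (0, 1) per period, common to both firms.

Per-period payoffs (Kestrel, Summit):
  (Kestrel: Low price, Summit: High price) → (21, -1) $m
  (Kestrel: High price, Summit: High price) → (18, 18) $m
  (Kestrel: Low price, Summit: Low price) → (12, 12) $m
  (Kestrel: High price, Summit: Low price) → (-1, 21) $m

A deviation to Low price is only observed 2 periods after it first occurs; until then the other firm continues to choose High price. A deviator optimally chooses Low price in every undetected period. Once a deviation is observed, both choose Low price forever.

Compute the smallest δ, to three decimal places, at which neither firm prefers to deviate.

0.577

The best deviation is to choose Low price for all 2 undetected periods, earning 21 each, then 12 forever once detected.
Deviation value: 21(1−δ^2)/(1−δ) + 12δ^2/(1−δ); cooperation value: 18/(1−δ).
IC: 18 ≥ 21(1−δ^2) + 12δ^2 = 21 − 9δ^2.
So δ^2 ≥ 3/9 = 1/3, giving δ ≥ (1/3)^(1/2) ≈ 0.577.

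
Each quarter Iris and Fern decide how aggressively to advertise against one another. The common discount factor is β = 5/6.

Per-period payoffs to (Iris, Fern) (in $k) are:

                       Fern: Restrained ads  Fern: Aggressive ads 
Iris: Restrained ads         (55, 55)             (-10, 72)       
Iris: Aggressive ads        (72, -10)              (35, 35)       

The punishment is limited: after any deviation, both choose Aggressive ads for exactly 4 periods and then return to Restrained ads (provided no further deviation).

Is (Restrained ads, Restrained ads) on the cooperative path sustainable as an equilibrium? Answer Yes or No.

Yes

A one-shot deviation gives 72 now, then 35 for 4 periods, then back to 55.
Gain from deviating: (72−55) today; loss: (55−35) in each of the next 4 periods.
No-deviation condition: (55−35)(β+…+β^4) ≥ 72−55, i.e. β+…+β^4 ≥ 17/20.
At β = 5/6: β+…+β^4 = 2.5887 ≥ 0.8500.
So cooperation is sustainable.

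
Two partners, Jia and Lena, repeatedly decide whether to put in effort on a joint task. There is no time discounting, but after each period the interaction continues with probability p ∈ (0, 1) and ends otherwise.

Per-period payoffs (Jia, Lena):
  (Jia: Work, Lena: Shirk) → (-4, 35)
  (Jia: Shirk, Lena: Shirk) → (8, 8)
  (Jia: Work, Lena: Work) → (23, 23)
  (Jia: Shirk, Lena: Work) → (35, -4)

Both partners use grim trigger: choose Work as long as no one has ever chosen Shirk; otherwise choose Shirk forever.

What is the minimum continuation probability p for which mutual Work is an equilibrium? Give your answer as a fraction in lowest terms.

4/9

Expected cooperation value is 23 + p·23 + p²·23 + … = 23/(1−p); deviation gives 35 + p·8/(1−p).
23 ≥ 35(1−p) + 8p ⇒ 27p ≥ 12 ⇒ p ≥ 12/27 = 4/9.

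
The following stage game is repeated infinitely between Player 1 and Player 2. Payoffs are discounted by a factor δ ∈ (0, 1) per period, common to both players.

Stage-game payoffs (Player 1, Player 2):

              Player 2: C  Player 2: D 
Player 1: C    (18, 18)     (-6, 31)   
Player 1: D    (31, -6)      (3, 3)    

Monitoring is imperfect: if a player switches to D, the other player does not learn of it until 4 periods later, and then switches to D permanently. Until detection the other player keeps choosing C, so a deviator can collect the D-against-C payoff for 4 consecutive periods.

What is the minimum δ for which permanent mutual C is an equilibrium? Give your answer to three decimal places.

0.825

Deviating for the 4 undetected periods gains 31−18 = 13 per period over cooperation, then loses 18−3 = 15 per period forever once punishment starts.
Gain: 13(1 + δ + … + δ^3); loss: 15·δ^4/(1−δ).
No profitable deviation ⇔ 13(1−δ^4) ≤ 15·δ^4, i.e. δ^4 ≥ 13/(13+15) = 13/28.
Hence δ ≥ (13/28)^(1/4) ≈ 0.825.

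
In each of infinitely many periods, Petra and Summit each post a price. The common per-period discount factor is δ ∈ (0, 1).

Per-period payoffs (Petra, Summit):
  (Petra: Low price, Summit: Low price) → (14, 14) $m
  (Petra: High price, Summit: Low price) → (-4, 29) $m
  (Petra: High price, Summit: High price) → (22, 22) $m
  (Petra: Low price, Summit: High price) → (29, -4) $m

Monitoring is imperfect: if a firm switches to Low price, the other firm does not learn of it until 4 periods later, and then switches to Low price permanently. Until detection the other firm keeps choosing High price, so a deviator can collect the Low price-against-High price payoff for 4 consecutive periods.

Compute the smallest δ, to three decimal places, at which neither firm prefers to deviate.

A deviator earns 29 for 4 periods, then 14 forever; cooperating earns 22 forever. Multiplying the IC by (1−δ):
22 ≥ 29(1−δ^4) + 14δ^4, so 15·δ^4 ≥ 7 and δ^4 ≥ 7/15.
δ ≥ (7/15)^(1/4) ≈ 0.827.

0.827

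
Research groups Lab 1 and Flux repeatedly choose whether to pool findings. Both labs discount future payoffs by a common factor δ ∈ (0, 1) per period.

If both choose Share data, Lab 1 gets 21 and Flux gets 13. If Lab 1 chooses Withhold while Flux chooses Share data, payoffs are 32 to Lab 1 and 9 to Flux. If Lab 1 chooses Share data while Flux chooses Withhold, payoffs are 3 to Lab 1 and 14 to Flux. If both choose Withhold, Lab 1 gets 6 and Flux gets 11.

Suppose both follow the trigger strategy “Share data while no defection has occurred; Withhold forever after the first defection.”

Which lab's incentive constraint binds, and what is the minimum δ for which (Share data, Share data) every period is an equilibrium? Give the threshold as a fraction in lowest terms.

Lab 1; δ ≥ 11/26

For Lab 1: deviation gain 32−21 = 11, per-period punishment loss 21−6 = 15. IC gives δ ≥ 11/26.
For Flux: gain 1, loss 2 per period, so δ ≥ 1/3.
The tighter constraint is Lab 1's, so cooperation needs δ ≥ 11/26.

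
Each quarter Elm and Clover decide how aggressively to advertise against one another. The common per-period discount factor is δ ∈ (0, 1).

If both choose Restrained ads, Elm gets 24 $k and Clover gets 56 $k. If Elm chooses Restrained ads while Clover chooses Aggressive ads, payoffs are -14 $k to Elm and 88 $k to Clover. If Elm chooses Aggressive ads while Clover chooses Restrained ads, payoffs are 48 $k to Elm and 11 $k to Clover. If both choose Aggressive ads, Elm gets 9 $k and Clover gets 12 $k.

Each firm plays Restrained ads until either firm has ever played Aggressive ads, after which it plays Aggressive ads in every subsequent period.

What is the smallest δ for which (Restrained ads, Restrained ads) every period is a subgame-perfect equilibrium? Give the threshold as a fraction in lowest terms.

8/13

For Elm: deviation gain 48−24 = 24, per-period punishment loss 24−9 = 15. IC gives δ ≥ 24/39 = 8/13.
For Clover: gain 32, loss 44 per period, so δ ≥ 32/76 = 8/19.
The tighter constraint is Elm's, so cooperation needs δ ≥ 8/13.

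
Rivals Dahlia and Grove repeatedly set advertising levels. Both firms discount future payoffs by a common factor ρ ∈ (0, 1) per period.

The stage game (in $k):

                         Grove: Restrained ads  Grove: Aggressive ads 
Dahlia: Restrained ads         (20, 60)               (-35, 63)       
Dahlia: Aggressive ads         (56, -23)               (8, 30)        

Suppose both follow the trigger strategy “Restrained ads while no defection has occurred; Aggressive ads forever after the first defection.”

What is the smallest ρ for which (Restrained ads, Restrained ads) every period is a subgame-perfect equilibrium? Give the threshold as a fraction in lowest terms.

Dahlia: cooperation gives 20 each period; deviation gives 56 once then 8 forever.
  20/(1−ρ) ≥ 56 + 8ρ/(1−ρ) ⇒ ρ ≥ 36/48 = 3/4.
Grove: cooperation gives 60 each period; deviation gives 63 once then 30 forever.
  ρ ≥ 3/33 = 1/11.
Both must hold, so the binding constraint is Dahlia's: ρ ≥ 3/4.

3/4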